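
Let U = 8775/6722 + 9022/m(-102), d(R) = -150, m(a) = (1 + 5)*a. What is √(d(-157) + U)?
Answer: I*√4802044768526/171411 ≈ 12.784*I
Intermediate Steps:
m(a) = 6*a
U = -6909448/514233 (U = 8775/6722 + 9022/((6*(-102))) = 8775*(1/6722) + 9022/(-612) = 8775/6722 + 9022*(-1/612) = 8775/6722 - 4511/306 = -6909448/514233 ≈ -13.436)
√(d(-157) + U) = √(-150 - 6909448/514233) = √(-84044398/514233) = I*√4802044768526/171411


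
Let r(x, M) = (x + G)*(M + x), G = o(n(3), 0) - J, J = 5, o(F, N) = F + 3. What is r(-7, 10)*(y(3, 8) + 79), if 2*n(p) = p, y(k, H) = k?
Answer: -1845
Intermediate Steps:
n(p) = p/2
o(F, N) = 3 + F
G = -½ (G = (3 + (½)*3) - 1*5 = (3 + 3/2) - 5 = 9/2 - 5 = -½ ≈ -0.50000)
r(x, M) = (-½ + x)*(M + x) (r(x, M) = (x - ½)*(M + x) = (-½ + x)*(M + x))
r(-7, 10)*(y(3, 8) + 79) = ((-7)² - ½*10 - ½*(-7) + 10*(-7))*(3 + 79) = (49 - 5 + 7/2 - 70)*82 = -45/2*82 = -1845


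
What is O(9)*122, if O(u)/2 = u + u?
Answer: 4392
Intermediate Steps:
O(u) = 4*u (O(u) = 2*(u + u) = 2*(2*u) = 4*u)
O(9)*122 = (4*9)*122 = 36*122 = 4392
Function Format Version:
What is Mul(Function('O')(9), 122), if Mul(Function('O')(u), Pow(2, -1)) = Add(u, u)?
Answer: 4392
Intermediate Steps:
Function('O')(u) = Mul(4, u) (Function('O')(u) = Mul(2, Add(u, u)) = Mul(2, Mul(2, u)) = Mul(4, u))
Mul(Function('O')(9), 122) = Mul(Mul(4, 9), 122) = Mul(36, 122) = 4392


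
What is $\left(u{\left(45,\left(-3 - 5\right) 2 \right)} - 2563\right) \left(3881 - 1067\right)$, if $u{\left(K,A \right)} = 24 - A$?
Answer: $-7099722$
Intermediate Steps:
$\left(u{\left(45,\left(-3 - 5\right) 2 \right)} - 2563\right) \left(3881 - 1067\right) = \left(\left(24 - \left(-3 - 5\right) 2\right) - 2563\right) \left(3881 - 1067\right) = \left(\left(24 - \left(-8\right) 2\right) - 2563\right) 2814 = \left(\left(24 - -16\right) - 2563\right) 2814 = \left(\left(24 + 16\right) - 2563\right) 2814 = \left(40 - 2563\right) 2814 = \left(-2523\right) 2814 = -7099722$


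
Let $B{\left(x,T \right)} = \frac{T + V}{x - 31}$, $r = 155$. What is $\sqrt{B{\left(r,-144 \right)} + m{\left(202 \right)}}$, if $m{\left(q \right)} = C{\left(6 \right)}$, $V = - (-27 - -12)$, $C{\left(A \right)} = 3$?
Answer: $\frac{9 \sqrt{93}}{62} \approx 1.3999$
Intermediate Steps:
$V = 15$ ($V = - (-27 + 12) = \left(-1\right) \left(-15\right) = 15$)
$m{\left(q \right)} = 3$
$B{\left(x,T \right)} = \frac{15 + T}{-31 + x}$ ($B{\left(x,T \right)} = \frac{T + 15}{x - 31} = \frac{15 + T}{-31 + x}$)
$\sqrt{B{\left(r,-144 \right)} + m{\left(202 \right)}} = \sqrt{\frac{15 - 144}{-31 + 155} + 3} = \sqrt{\frac{1}{124} \left(-129\right) + 3} = \sqrt{- \frac{129}{124} + 3} = \sqrt{\frac{243}{124}} = \frac{9 \sqrt{93}}{62}$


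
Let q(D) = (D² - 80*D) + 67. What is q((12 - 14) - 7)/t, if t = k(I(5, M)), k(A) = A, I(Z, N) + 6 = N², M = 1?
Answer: -868/5 ≈ -173.60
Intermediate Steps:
I(Z, N) = -6 + N²
q(D) = 67 + D² - 80*D
t = -5 (t = -6 + 1² = -6 + 1 = -5)
q((12 - 14) - 7)/t = (67 + ((12 - 14) - 7)² - 80*((12 - 14) - 7))/(-5) = (67 + (-2 - 7)² - 80*(-2 - 7))*(-⅕) = (67 + (-9)² - 80*(-9))*(-⅕) = (67 + 81 + 720)*(-⅕) = 868*(-⅕) = -868/5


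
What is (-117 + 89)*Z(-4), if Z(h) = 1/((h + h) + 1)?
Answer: 4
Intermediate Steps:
Z(h) = 1/(1 + 2*h) (Z(h) = 1/(2*h + 1) = 1/(1 + 2*h))
(-117 + 89)*Z(-4) = (-117 + 89)/(1 + 2*(-4)) = -28/(1 - 8) = -28/(-7) = -28*(-⅐) = 4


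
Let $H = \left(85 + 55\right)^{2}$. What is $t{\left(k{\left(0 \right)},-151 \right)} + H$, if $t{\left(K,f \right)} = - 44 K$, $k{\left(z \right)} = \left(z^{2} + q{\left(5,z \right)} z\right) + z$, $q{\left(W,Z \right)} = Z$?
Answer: $19600$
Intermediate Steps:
$H = 19600$ ($H = 140^{2} = 19600$)
$k{\left(z \right)} = z + 2 z^{2}$ ($k{\left(z \right)} = \left(z^{2} + z z\right) + z = \left(z^{2} + z^{2}\right) + z = 2 z^{2} + z = z + 2 z^{2}$)
$t{\left(k{\left(0 \right)},-151 \right)} + H = - 44 \cdot 0 \left(1 + 2 \cdot 0\right) + 19600 = - 44 \cdot 0 \left(1 + 0\right) + 19600 = - 44 \cdot 0 \cdot 1 + 19600 = \left(-44\right) 0 + 19600 = 0 + 19600 = 19600$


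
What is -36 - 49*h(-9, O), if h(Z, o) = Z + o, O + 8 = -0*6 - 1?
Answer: 846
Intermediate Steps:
O = -9 (O = -8 + (-0*6 - 1) = -8 + (-3*0 - 1) = -8 + (0 - 1) = -8 - 1 = -9)
-36 - 49*h(-9, O) = -36 - 49*(-9 - 9) = -36 - 49*(-18) = -36 + 882 = 846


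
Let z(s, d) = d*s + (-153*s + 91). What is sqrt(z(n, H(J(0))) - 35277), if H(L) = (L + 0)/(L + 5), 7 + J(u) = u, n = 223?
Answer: I*sqrt(274098)/2 ≈ 261.77*I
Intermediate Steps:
J(u) = -7 + u
H(L) = L/(5 + L)
z(s, d) = 91 - 153*s + d*s (z(s, d) = d*s + (91 - 153*s) = 91 - 153*s + d*s)
sqrt(z(n, H(J(0))) - 35277) = sqrt((91 - 153*223 + ((-7 + 0)/(5 + (-7 + 0)))*223) - 35277) = sqrt((91 - 34119 - 7/(5 - 7)*223) - 35277) = sqrt((91 - 34119 - 7/(-2)*223) - 35277) = sqrt((91 - 34119 - 7*(-1/2)*223) - 35277) = sqrt((91 - 34119 + (7/2)*223) - 35277) = sqrt((91 - 34119 + 1561/2) - 35277) = sqrt(-66495/2 - 35277) = sqrt(-137049/2) = I*sqrt(274098)/2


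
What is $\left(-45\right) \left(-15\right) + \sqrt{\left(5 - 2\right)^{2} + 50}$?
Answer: $675 + \sqrt{59} \approx 682.68$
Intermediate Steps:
$\left(-45\right) \left(-15\right) + \sqrt{\left(5 - 2\right)^{2} + 50} = 675 + \sqrt{3^{2} + 50} = 675 + \sqrt{9 + 50} = 675 + \sqrt{59}$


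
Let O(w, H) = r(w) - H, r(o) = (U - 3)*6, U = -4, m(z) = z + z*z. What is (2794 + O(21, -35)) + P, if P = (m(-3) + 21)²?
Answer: 3516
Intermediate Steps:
m(z) = z + z²
P = 729 (P = (-3*(1 - 3) + 21)² = (-3*(-2) + 21)² = (6 + 21)² = 27² = 729)
r(o) = -42 (r(o) = (-4 - 3)*6 = -7*6 = -42)
O(w, H) = -42 - H
(2794 + O(21, -35)) + P = (2794 + (-42 - 1*(-35))) + 729 = (2794 + (-42 + 35)) + 729 = (2794 - 7) + 729 = 2787 + 729 = 3516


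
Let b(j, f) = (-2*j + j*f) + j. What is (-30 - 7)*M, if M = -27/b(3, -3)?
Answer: -333/4 ≈ -83.250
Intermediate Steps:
b(j, f) = -j + f*j (b(j, f) = (-2*j + f*j) + j = -j + f*j)
M = 9/4 (M = -27*1/(3*(-1 - 3)) = -27/(3*(-4)) = -27/(-12) = -27*(-1/12) = 9/4 ≈ 2.2500)
(-30 - 7)*M = (-30 - 7)*(9/4) = -37*9/4 = -333/4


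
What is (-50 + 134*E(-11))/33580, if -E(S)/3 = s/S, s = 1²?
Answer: -37/92345 ≈ -0.00040067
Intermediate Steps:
s = 1
E(S) = -3/S
(-50 + 134*E(-11))/33580 = (-50 + 134*(-3/(-11)))/33580 = (-50 + 134*(-3*(-1/11)))*(1/33580) = (-50 + 134*(3/11))*(1/33580) = (-50 + 402/11)*(1/33580) = -148/11*1/33580 = -37/92345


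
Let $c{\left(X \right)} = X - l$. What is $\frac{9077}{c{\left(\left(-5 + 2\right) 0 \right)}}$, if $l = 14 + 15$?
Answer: $-313$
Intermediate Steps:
$l = 29$
$c{\left(X \right)} = -29 + X$ ($c{\left(X \right)} = X - 29 = -29 + X$)
$\frac{9077}{c{\left(\left(-5 + 2\right) 0 \right)}} = \frac{9077}{-29 + \left(-5 + 2\right) 0} = \frac{9077}{-29 - 0} = \frac{9077}{-29 + 0} = \frac{9077}{-29} = 9077 \left(- \frac{1}{29}\right) = -313$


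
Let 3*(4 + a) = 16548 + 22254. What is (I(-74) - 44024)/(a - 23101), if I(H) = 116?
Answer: 43908/10171 ≈ 4.3170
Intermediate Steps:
a = 12930 (a = -4 + (16548 + 22254)/3 = -4 + (⅓)*38802 = -4 + 12934 = 12930)
(I(-74) - 44024)/(a - 23101) = (116 - 44024)/(12930 - 23101) = -43908/(-10171) = -43908*(-1/10171) = 43908/10171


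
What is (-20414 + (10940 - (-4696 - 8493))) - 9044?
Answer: -5329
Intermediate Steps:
(-20414 + (10940 - (-4696 - 8493))) - 9044 = (-20414 + (10940 - 1*(-13189))) - 9044 = (-20414 + (10940 + 13189)) - 9044 = (-20414 + 24129) - 9044 = 3715 - 9044 = -5329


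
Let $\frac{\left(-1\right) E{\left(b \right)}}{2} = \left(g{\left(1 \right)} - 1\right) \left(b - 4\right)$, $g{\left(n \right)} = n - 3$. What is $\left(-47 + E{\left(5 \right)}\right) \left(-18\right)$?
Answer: $738$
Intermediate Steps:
$g{\left(n \right)} = -3 + n$ ($g{\left(n \right)} = n - 3 = -3 + n$)
$E{\left(b \right)} = -24 + 6 b$ ($E{\left(b \right)} = - 2 \left(\left(-3 + 1\right) - 1\right) \left(b - 4\right) = - 2 \left(-2 - 1\right) \left(-4 + b\right) = - 2 \left(- 3 \left(-4 + b\right)\right) = - 2 \left(12 - 3 b\right) = -24 + 6 b$)
$\left(-47 + E{\left(5 \right)}\right) \left(-18\right) = \left(-47 + \left(-24 + 6 \cdot 5\right)\right) \left(-18\right) = \left(-47 + \left(-24 + 30\right)\right) \left(-18\right) = \left(-47 + 6\right) \left(-18\right) = \left(-41\right) \left(-18\right) = 738$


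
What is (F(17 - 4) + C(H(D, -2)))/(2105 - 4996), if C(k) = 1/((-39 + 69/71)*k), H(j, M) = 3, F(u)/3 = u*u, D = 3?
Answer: -4106629/23417100 ≈ -0.17537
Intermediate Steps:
F(u) = 3*u**2 (F(u) = 3*(u*u) = 3*u**2)
C(k) = -71/(2700*k) (C(k) = 1/((-39 + 69*(1/71))*k) = 1/((-39 + 69/71)*k) = 1/((-2700/71)*k) = -71/(2700*k))
(F(17 - 4) + C(H(D, -2)))/(2105 - 4996) = (3*(17 - 4)**2 - 71/2700/3)/(2105 - 4996) = (3*13**2 - 71/2700*1/3)/(-2891) = (3*169 - 71/8100)*(-1/2891) = (507 - 71/8100)*(-1/2891) = (4106629/8100)*(-1/2891) = -4106629/23417100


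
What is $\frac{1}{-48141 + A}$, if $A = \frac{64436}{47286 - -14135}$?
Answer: $- \frac{61421}{2956803925} \approx -2.0773 \cdot 10^{-5}$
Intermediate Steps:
$A = \frac{64436}{61421}$ ($A = \frac{64436}{47286 + 14135} = \frac{64436}{61421} \approx 1.0491$)
$\frac{1}{-48141 + A} = \frac{1}{-48141 + \frac{64436}{61421}} = \frac{1}{- \frac{2956803925}{61421}} = - \frac{61421}{2956803925}$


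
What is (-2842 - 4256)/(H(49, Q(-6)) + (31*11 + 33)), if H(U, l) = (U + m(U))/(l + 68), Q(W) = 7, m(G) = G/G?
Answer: -10647/562 ≈ -18.945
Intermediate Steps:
m(G) = 1
H(U, l) = (1 + U)/(68 + l) (H(U, l) = (U + 1)/(l + 68) = (1 + U)/(68 + l))
(-2842 - 4256)/(H(49, Q(-6)) + (31*11 + 33)) = (-2842 - 4256)/((1 + 49)/(68 + 7) + (31*11 + 33)) = -7098/(50/75 + (341 + 33)) = -7098/((1/75)*50 + 374) = -7098/(⅔ + 374) = -7098/1124/3 = -7098*3/1124 = -10647/562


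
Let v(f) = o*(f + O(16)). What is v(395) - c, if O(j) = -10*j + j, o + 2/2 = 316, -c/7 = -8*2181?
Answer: -43071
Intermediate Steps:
c = 122136 (c = -(-56)*2181 = -7*(-17448) = 122136)
o = 315 (o = -1 + 316 = 315)
O(j) = -9*j
v(f) = -45360 + 315*f (v(f) = 315*(f - 9*16) = 315*(f - 144) = 315*(-144 + f) = -45360 + 315*f)
v(395) - c = (-45360 + 315*395) - 1*122136 = (-45360 + 124425) - 122136 = 79065 - 122136 = -43071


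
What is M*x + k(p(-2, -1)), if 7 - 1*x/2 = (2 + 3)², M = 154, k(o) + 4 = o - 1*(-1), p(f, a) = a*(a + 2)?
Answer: -5548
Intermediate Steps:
p(f, a) = a*(2 + a)
k(o) = -3 + o (k(o) = -4 + (o - 1*(-1)) = -4 + (o + 1) = -4 + (1 + o) = -3 + o)
x = -36 (x = 14 - 2*(2 + 3)² = 14 - 2*5² = 14 - 2*25 = 14 - 50 = -36)
M*x + k(p(-2, -1)) = 154*(-36) + (-3 - (2 - 1)) = -5544 + (-3 - 1*1) = -5544 + (-3 - 1) = -5544 - 4 = -5548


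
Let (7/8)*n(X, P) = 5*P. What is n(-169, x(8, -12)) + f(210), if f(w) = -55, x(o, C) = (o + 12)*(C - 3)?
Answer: -12385/7 ≈ -1769.3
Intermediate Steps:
x(o, C) = (-3 + C)*(12 + o) (x(o, C) = (12 + o)*(-3 + C) = (-3 + C)*(12 + o))
n(X, P) = 40*P/7 (n(X, P) = 8*(5*P)/7 = 40*P/7)
n(-169, x(8, -12)) + f(210) = 40*(-36 - 3*8 + 12*(-12) - 12*8)/7 - 55 = 40*(-36 - 24 - 144 - 96)/7 - 55 = (40/7)*(-300) - 55 = -12000/7 - 55 = -12385/7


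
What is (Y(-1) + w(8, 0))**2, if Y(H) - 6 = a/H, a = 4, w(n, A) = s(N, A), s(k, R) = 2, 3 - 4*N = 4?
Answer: 16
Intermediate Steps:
N = -1/4 (N = 3/4 - 1/4*4 = 3/4 - 1 = -1/4 ≈ -0.25000)
w(n, A) = 2
Y(H) = 6 + 4/H
(Y(-1) + w(8, 0))**2 = ((6 + 4/(-1)) + 2)**2 = ((6 + 4*(-1)) + 2)**2 = ((6 - 4) + 2)**2 = (2 + 2)**2 = 4**2 = 16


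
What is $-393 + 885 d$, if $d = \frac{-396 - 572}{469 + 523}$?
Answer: $- \frac{155817}{124} \approx -1256.6$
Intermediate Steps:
$d = - \frac{121}{124}$ ($d = - \frac{968}{992} = \left(-968\right) \frac{1}{992} = - \frac{121}{124} \approx -0.97581$)
$-393 + 885 d = -393 + 885 \left(- \frac{121}{124}\right) = -393 - \frac{107085}{124} = - \frac{155817}{124}$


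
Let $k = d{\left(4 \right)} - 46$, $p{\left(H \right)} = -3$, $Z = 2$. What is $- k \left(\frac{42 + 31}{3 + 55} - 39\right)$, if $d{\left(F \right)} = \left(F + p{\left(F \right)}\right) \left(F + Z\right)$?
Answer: $- \frac{43780}{29} \approx -1509.7$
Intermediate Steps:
$d{\left(F \right)} = \left(-3 + F\right) \left(2 + F\right)$ ($d{\left(F \right)} = \left(F - 3\right) \left(F + 2\right) = \left(-3 + F\right) \left(2 + F\right)$)
$k = -40$ ($k = \left(-6 + 4^{2} - 4\right) - 46 = \left(-6 + 16 - 4\right) - 46 = 6 - 46 = -40$)
$- k \left(\frac{42 + 31}{3 + 55} - 39\right) = - \left(-40\right) \left(\frac{42 + 31}{3 + 55} - 39\right) = - \left(-40\right) \left(\frac{73}{58} - 39\right) = - \frac{\left(-40\right) \left(-2189\right)}{58} = \left(-1\right) \frac{43780}{29} = - \frac{43780}{29}$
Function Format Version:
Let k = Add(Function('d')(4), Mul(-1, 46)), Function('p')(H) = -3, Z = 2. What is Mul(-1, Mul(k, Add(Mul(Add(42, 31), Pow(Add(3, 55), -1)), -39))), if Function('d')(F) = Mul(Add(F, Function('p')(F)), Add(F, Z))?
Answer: Rational(-43780, 29) ≈ -1509.7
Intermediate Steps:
Function('d')(F) = Mul(Add(-3, F), Add(2, F)) (Function('d')(F) = Mul(Add(F, -3), Add(F, 2)) = Mul(Add(-3, F), Add(2, F)))
k = -40 (k = Add(Add(-6, Pow(4, 2), Mul(-1, 4)), Mul(-1, 46)) = Add(Add(-6, 16, -4), -46) = Add(6, -46) = -40)
Mul(-1, Mul(k, Add(Mul(Add(42, 31), Pow(Add(3, 55), -1)), -39))) = Mul(-1, Mul(-40, Add(Mul(Add(42, 31), Pow(Add(3, 55), -1)), -39))) = Mul(-1, Mul(-40, Add(Mul(73, Pow(58, -1)), -39))) = Mul(-1, Mul(-40, Add(Mul(73, Rational(1, 58)), -39))) = Mul(-1, Mul(-40, Add(Rational(73, 58), -39))) = Mul(-1, Mul(-40, Rational(-2189, 58))) = Mul(-1, Rational(43780, 29)) = Rational(-43780, 29)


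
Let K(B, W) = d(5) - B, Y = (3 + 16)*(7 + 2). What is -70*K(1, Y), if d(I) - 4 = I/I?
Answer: -280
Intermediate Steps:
d(I) = 5 (d(I) = 4 + I/I = 4 + 1 = 5)
Y = 171 (Y = 19*9 = 171)
K(B, W) = 5 - B
-70*K(1, Y) = -70*(5 - 1*1) = -70*(5 - 1) = -70*4 = -280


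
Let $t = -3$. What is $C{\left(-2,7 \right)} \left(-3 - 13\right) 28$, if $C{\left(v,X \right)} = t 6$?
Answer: $8064$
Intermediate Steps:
$C{\left(v,X \right)} = -18$ ($C{\left(v,X \right)} = \left(-3\right) 6 = -18$)
$C{\left(-2,7 \right)} \left(-3 - 13\right) 28 = - 18 \left(-3 - 13\right) 28 = \left(-18\right) \left(-16\right) 28 = 288 \cdot 28 = 8064$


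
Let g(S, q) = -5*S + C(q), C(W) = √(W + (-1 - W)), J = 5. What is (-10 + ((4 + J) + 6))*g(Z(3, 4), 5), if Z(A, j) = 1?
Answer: -25 + 5*I ≈ -25.0 + 5.0*I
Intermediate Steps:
C(W) = I (C(W) = √(-1) = I)
g(S, q) = I - 5*S (g(S, q) = -5*S + I = I - 5*S)
(-10 + ((4 + J) + 6))*g(Z(3, 4), 5) = (-10 + ((4 + 5) + 6))*(I - 5*1) = (-10 + (9 + 6))*(I - 5) = (-10 + 15)*(-5 + I) = 5*(-5 + I) = -25 + 5*I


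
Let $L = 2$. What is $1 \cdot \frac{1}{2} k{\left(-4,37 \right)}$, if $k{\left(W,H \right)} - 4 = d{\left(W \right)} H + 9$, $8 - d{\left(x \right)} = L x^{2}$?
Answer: $- \frac{875}{2} \approx -437.5$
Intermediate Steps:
$d{\left(x \right)} = 8 - 2 x^{2}$
$k{\left(W,H \right)} = 13 + H \left(8 - 2 W^{2}\right)$ ($k{\left(W,H \right)} = 4 + \left(\left(8 - 2 W^{2}\right) H + 9\right) = 4 + \left(H \left(8 - 2 W^{2}\right) + 9\right) = 4 + \left(9 + H \left(8 - 2 W^{2}\right)\right) = 13 + H \left(8 - 2 W^{2}\right)$)
$1 \cdot \frac{1}{2} k{\left(-4,37 \right)} = 1 \cdot \frac{1}{2} \left(13 - 74 \left(-4 + \left(-4\right)^{2}\right)\right) = 1 \cdot \frac{1}{2} \left(13 - 74 \left(-4 + 16\right)\right) = \frac{13 - 74 \cdot 12}{2} = \frac{13 - 888}{2} = \frac{1}{2} \left(-875\right) = - \frac{875}{2}$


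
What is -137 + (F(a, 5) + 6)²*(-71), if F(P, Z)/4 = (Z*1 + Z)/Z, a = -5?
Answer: -14053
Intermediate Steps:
F(P, Z) = 8 (F(P, Z) = 4*((Z*1 + Z)/Z) = 4*((Z + Z)/Z) = 4*((2*Z)/Z) = 4*2 = 8)
-137 + (F(a, 5) + 6)²*(-71) = -137 + (8 + 6)²*(-71) = -137 + 14²*(-71) = -137 + 196*(-71) = -137 - 13916 = -14053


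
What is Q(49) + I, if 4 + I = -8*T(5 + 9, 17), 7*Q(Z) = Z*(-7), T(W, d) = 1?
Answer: -61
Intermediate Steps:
Q(Z) = -Z (Q(Z) = (Z*(-7))/7 = (-7*Z)/7 = -Z)
I = -12 (I = -4 - 8*1 = -4 - 8 = -12)
Q(49) + I = -1*49 - 12 = -49 - 12 = -61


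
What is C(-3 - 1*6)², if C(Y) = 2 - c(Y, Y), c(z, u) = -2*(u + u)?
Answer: 1156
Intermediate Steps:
c(z, u) = -4*u
C(Y) = 2 + 4*Y (C(Y) = 2 - (-4)*Y = 2 + 4*Y)
C(-3 - 1*6)² = (2 + 4*(-3 - 1*6))² = (2 + 4*(-3 - 6))² = (2 + 4*(-9))² = (2 - 36)² = (-34)² = 1156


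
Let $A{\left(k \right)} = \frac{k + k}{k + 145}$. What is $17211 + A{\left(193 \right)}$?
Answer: $\frac{2908852}{169} \approx 17212.0$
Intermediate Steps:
$A{\left(k \right)} = \frac{2 k}{145 + k}$
$17211 + A{\left(193 \right)} = 17211 + 2 \cdot 193 \frac{1}{145 + 193} = 17211 + 2 \cdot 193 \cdot \frac{1}{338} = 17211 + \frac{193}{169} = \frac{2908852}{169}$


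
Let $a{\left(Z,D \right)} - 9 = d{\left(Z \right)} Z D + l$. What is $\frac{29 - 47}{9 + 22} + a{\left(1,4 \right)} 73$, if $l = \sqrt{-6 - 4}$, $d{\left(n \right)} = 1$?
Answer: $\frac{29401}{31} + 73 i \sqrt{10} \approx 948.42 + 230.85 i$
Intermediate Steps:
$l = i \sqrt{10}$ ($l = \sqrt{-10} = i \sqrt{10} \approx 3.1623 i$)
$a{\left(Z,D \right)} = 9 + i \sqrt{10} + D Z$ ($a{\left(Z,D \right)} = 9 + \left(1 Z D + i \sqrt{10}\right) = 9 + \left(Z D + i \sqrt{10}\right) = 9 + \left(D Z + i \sqrt{10}\right) = 9 + \left(i \sqrt{10} + D Z\right) = 9 + i \sqrt{10} + D Z$)
$\frac{29 - 47}{9 + 22} + a{\left(1,4 \right)} 73 = \frac{29 - 47}{9 + 22} + \left(9 + i \sqrt{10} + 4 \cdot 1\right) 73 = - \frac{18}{31} + \left(9 + i \sqrt{10} + 4\right) 73 = \left(-18\right) \frac{1}{31} + \left(13 + i \sqrt{10}\right) 73 = - \frac{18}{31} + \left(949 + 73 i \sqrt{10}\right) = \frac{29401}{31} + 73 i \sqrt{10}$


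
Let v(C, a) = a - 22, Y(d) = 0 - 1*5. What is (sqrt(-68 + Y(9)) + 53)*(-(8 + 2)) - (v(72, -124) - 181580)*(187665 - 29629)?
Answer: 28719249606 - 10*I*sqrt(73) ≈ 2.8719e+10 - 85.44*I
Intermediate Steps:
Y(d) = -5 (Y(d) = 0 - 5 = -5)
v(C, a) = -22 + a
(sqrt(-68 + Y(9)) + 53)*(-(8 + 2)) - (v(72, -124) - 181580)*(187665 - 29629) = (sqrt(-68 - 5) + 53)*(-(8 + 2)) - ((-22 - 124) - 181580)*(187665 - 29629) = (sqrt(-73) + 53)*(-1*10) - (-146 - 181580)*158036 = (I*sqrt(73) + 53)*(-10) - (-181726)*158036 = (53 + I*sqrt(73))*(-10) - 1*(-28719250136) = (-530 - 10*I*sqrt(73)) + 28719250136 = 28719249606 - 10*I*sqrt(73)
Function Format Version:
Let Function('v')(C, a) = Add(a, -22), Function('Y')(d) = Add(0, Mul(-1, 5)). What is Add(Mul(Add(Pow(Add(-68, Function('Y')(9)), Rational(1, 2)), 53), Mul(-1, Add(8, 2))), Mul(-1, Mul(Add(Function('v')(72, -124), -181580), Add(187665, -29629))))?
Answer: Add(28719249606, Mul(-10, I, Pow(73, Rational(1, 2)))) ≈ Add(2.8719e+10, Mul(-85.440, I))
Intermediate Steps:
Function('Y')(d) = -5 (Function('Y')(d) = Add(0, -5) = -5)
Function('v')(C, a) = Add(-22, a)
Add(Mul(Add(Pow(Add(-68, Function('Y')(9)), Rational(1, 2)), 53), Mul(-1, Add(8, 2))), Mul(-1, Mul(Add(Function('v')(72, -124), -181580), Add(187665, -29629)))) = Add(Mul(Add(Pow(Add(-68, -5), Rational(1, 2)), 53), Mul(-1, Add(8, 2))), Mul(-1, Mul(Add(Add(-22, -124), -181580), Add(187665, -29629)))) = Add(Mul(Add(Pow(-73, Rational(1, 2)), 53), Mul(-1, 10)), Mul(-1, Mul(Add(-146, -181580), 158036))) = Add(Mul(Add(Mul(I, Pow(73, Rational(1, 2))), 53), -10), Mul(-1, Mul(-181726, 158036))) = Add(Mul(Add(53, Mul(I, Pow(73, Rational(1, 2)))), -10), Mul(-1, -28719250136)) = Add(Add(-530, Mul(-10, I, Pow(73, Rational(1, 2)))), 28719250136) = Add(28719249606, Mul(-10, I, Pow(73, Rational(1, 2))))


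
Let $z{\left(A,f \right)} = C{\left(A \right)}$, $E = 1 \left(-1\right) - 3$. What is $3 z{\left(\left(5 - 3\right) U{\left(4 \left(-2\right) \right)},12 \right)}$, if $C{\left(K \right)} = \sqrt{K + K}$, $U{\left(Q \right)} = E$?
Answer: $12 i \approx 12.0 i$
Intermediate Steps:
$E = -4$ ($E = -1 - 3 = -4$)
$U{\left(Q \right)} = -4$
$C{\left(K \right)} = \sqrt{2} \sqrt{K}$ ($C{\left(K \right)} = \sqrt{2 K} = \sqrt{2} \sqrt{K}$)
$z{\left(A,f \right)} = \sqrt{2} \sqrt{A}$
$3 z{\left(\left(5 - 3\right) U{\left(4 \left(-2\right) \right)},12 \right)} = 3 \sqrt{2} \sqrt{\left(5 - 3\right) \left(-4\right)} = 3 \sqrt{2} \sqrt{2 \left(-4\right)} = 3 \sqrt{2} \sqrt{-8} = 3 \sqrt{2} \cdot 2 i \sqrt{2} = 3 \cdot 4 i = 12 i$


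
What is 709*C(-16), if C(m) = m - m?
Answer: 0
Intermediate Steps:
C(m) = 0
709*C(-16) = 709*0 = 0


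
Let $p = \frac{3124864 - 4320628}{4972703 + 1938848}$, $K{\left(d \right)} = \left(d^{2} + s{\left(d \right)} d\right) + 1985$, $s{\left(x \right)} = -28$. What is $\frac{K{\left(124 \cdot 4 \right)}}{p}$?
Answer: $- \frac{1618083939263}{1195764} \approx -1.3532 \cdot 10^{6}$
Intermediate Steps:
$K{\left(d \right)} = 1985 + d^{2} - 28 d$ ($K{\left(d \right)} = \left(d^{2} - 28 d\right) + 1985 = 1985 + d^{2} - 28 d$)
$p = - \frac{1195764}{6911551} \approx -0.17301$
$\frac{K{\left(124 \cdot 4 \right)}}{p} = \frac{1985 + \left(124 \cdot 4\right)^{2} - 28 \cdot 124 \cdot 4}{- \frac{1195764}{6911551}} = \left(1985 + 496^{2} - 13888\right) \left(- \frac{6911551}{1195764}\right) = \left(1985 + 246016 - 13888\right) \left(- \frac{6911551}{1195764}\right) = 234113 \left(- \frac{6911551}{1195764}\right) = - \frac{1618083939263}{1195764}$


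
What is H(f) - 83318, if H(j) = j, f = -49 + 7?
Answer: -83360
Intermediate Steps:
f = -42
H(f) - 83318 = -42 - 83318 = -83360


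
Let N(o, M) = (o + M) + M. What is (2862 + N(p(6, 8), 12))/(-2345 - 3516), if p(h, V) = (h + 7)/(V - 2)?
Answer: -17329/35166 ≈ -0.49278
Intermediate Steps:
p(h, V) = (7 + h)/(-2 + V)
N(o, M) = o + 2*M (N(o, M) = (M + o) + M = o + 2*M)
(2862 + N(p(6, 8), 12))/(-2345 - 3516) = (2862 + ((7 + 6)/(-2 + 8) + 2*12))/(-2345 - 3516) = (2862 + (13/6 + 24))/(-5861) = (2862 + ((⅙)*13 + 24))*(-1/5861) = (2862 + (13/6 + 24))*(-1/5861) = (2862 + 157/6)*(-1/5861) = (17329/6)*(-1/5861) = -17329/35166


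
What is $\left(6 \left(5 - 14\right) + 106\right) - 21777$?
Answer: $-21725$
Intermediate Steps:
$\left(6 \left(5 - 14\right) + 106\right) - 21777 = \left(6 \left(-9\right) + 106\right) - 21777 = \left(-54 + 106\right) - 21777 = 52 - 21777 = -21725$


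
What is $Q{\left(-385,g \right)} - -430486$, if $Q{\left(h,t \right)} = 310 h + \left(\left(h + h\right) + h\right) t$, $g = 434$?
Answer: $-190134$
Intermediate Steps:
$Q{\left(h,t \right)} = 310 h + 3 h t$ ($Q{\left(h,t \right)} = 310 h + \left(2 h + h\right) t = 310 h + 3 h t$)
$Q{\left(-385,g \right)} - -430486 = - 385 \left(310 + 3 \cdot 434\right) - -430486 = - 385 \left(310 + 1302\right) + 430486 = \left(-385\right) 1612 + 430486 = -620620 + 430486 = -190134$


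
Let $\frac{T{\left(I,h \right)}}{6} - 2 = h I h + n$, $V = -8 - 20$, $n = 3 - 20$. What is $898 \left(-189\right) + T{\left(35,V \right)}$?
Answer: $-5172$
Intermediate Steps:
$n = -17$ ($n = 3 - 20 = -17$)
$V = -28$ ($V = -8 - 20 = -28$)
$T{\left(I,h \right)} = -90 + 6 I h^{2}$ ($T{\left(I,h \right)} = 12 + 6 \left(h I h - 17\right) = 12 + 6 \left(I h h - 17\right) = 12 + 6 \left(I h^{2} - 17\right) = 12 + 6 \left(-17 + I h^{2}\right) = 12 + \left(-102 + 6 I h^{2}\right) = -90 + 6 I h^{2}$)
$898 \left(-189\right) + T{\left(35,V \right)} = 898 \left(-189\right) - \left(90 - 210 \left(-28\right)^{2}\right) = -169722 - \left(90 - 164640\right) = -169722 + \left(-90 + 164640\right) = -169722 + 164550 = -5172$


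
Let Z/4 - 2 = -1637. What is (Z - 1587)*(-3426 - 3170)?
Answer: 53605692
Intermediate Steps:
Z = -6540 (Z = 8 + 4*(-1637) = 8 - 6548 = -6540)
(Z - 1587)*(-3426 - 3170) = (-6540 - 1587)*(-3426 - 3170) = -8127*(-6596) = 53605692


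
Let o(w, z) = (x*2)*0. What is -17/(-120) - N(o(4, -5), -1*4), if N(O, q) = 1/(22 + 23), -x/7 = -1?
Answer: 43/360 ≈ 0.11944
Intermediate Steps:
x = 7 (x = -7*(-1) = 7)
o(w, z) = 0 (o(w, z) = (7*2)*0 = 14*0 = 0)
N(O, q) = 1/45
-17/(-120) - N(o(4, -5), -1*4) = -17/(-120) - 1*1/45 = -17*(-1/120) - 1/45 = 17/120 - 1/45 = 43/360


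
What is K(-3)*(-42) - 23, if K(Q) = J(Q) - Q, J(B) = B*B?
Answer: -527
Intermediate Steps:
J(B) = B²
K(Q) = Q² - Q
K(-3)*(-42) - 23 = -3*(-1 - 3)*(-42) - 23 = -3*(-4)*(-42) - 23 = 12*(-42) - 23 = -504 - 23 = -527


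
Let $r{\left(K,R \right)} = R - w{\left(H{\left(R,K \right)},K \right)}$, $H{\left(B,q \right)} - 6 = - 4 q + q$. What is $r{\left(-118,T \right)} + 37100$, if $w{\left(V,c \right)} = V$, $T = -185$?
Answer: $36555$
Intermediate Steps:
$H{\left(B,q \right)} = 6 - 3 q$ ($H{\left(B,q \right)} = 6 + \left(- 4 q + q\right) = 6 - 3 q$)
$r{\left(K,R \right)} = -6 + R + 3 K$ ($r{\left(K,R \right)} = R - \left(6 - 3 K\right) = R + \left(-6 + 3 K\right) = -6 + R + 3 K$)
$r{\left(-118,T \right)} + 37100 = \left(-6 - 185 + 3 \left(-118\right)\right) + 37100 = \left(-6 - 185 - 354\right) + 37100 = -545 + 37100 = 36555$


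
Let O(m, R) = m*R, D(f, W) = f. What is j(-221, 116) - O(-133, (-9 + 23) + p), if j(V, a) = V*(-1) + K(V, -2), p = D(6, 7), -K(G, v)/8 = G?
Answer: 4649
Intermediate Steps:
K(G, v) = -8*G
p = 6
j(V, a) = -9*V (j(V, a) = V*(-1) - 8*V = -V - 8*V = -9*V)
O(m, R) = R*m
j(-221, 116) - O(-133, (-9 + 23) + p) = -9*(-221) - ((-9 + 23) + 6)*(-133) = 1989 - (14 + 6)*(-133) = 1989 - 20*(-133) = 1989 - 1*(-2660) = 1989 + 2660 = 4649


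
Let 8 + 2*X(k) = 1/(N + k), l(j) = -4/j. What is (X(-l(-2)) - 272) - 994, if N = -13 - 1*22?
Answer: -93981/74 ≈ -1270.0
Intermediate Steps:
N = -35 (N = -13 - 22 = -35)
X(k) = -4 + 1/(2*(-35 + k))
(X(-l(-2)) - 272) - 994 = ((281 - (-8)*(-4/(-2)))/(2*(-35 - (-4)/(-2))) - 272) - 994 = ((281 - (-8)*(-4*(-½)))/(2*(-35 - (-4)*(-1)/2)) - 272) - 994 = ((281 - (-8)*2)/(2*(-35 - 1*2)) - 272) - 994 = ((281 - 8*(-2))/(2*(-35 - 2)) - 272) - 994 = ((½)*(281 + 16)/(-37) - 272) - 994 = ((½)*(-1/37)*297 - 272) - 994 = (-297/74 - 272) - 994 = -20425/74 - 994 = -93981/74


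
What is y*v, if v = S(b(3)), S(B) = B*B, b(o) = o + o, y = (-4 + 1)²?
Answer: 324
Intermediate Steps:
y = 9 (y = (-3)² = 9)
b(o) = 2*o
S(B) = B²
v = 36 (v = (2*3)² = 6² = 36)
y*v = 9*36 = 324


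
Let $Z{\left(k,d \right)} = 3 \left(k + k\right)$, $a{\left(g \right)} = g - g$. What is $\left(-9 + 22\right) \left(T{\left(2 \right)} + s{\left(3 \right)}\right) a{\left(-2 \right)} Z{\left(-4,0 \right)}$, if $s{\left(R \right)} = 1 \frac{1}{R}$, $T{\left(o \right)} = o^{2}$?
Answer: $0$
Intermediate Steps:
$a{\left(g \right)} = 0$
$s{\left(R \right)} = \frac{1}{R}$
$Z{\left(k,d \right)} = 6 k$ ($Z{\left(k,d \right)} = 3 \cdot 2 k = 6 k$)
$\left(-9 + 22\right) \left(T{\left(2 \right)} + s{\left(3 \right)}\right) a{\left(-2 \right)} Z{\left(-4,0 \right)} = \left(-9 + 22\right) \left(2^{2} + \frac{1}{3}\right) 0 \cdot 6 \left(-4\right) = 13 \left(4 + \frac{1}{3}\right) 0 \left(-24\right) = 13 \cdot \frac{13}{3} \cdot 0 \left(-24\right) = \frac{169}{3} \cdot 0 \left(-24\right) = 0 \left(-24\right) = 0$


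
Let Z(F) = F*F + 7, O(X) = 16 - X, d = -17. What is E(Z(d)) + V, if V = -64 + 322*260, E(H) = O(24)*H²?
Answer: -617272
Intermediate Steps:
Z(F) = 7 + F² (Z(F) = F² + 7 = 7 + F²)
E(H) = -8*H² (E(H) = (16 - 1*24)*H² = (16 - 24)*H² = -8*H²)
V = 83656 (V = -64 + 83720 = 83656)
E(Z(d)) + V = -8*(7 + (-17)²)² + 83656 = -8*(7 + 289)² + 83656 = -8*296² + 83656 = -8*87616 + 83656 = -700928 + 83656 = -617272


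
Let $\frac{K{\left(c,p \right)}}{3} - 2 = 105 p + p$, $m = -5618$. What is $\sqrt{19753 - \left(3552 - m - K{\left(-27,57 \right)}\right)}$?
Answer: $\sqrt{28715} \approx 169.46$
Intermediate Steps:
$K{\left(c,p \right)} = 6 + 318 p$ ($K{\left(c,p \right)} = 6 + 3 \left(105 p + p\right) = 6 + 3 \cdot 106 p = 6 + 318 p$)
$\sqrt{19753 - \left(3552 - m - K{\left(-27,57 \right)}\right)} = \sqrt{19753 + \left(\left(\left(6 + 318 \cdot 57\right) - 5618\right) - 3552\right)} = \sqrt{19753 + \left(\left(\left(6 + 18126\right) - 5618\right) - 3552\right)} = \sqrt{19753 + \left(\left(18132 - 5618\right) - 3552\right)} = \sqrt{19753 + \left(12514 - 3552\right)} = \sqrt{19753 + 8962} = \sqrt{28715}$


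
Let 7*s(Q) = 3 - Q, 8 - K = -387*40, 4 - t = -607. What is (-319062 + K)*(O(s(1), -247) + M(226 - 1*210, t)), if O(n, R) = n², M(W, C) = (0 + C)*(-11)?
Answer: 99974507550/49 ≈ 2.0403e+9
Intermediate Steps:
t = 611 (t = 4 - 1*(-607) = 4 + 607 = 611)
K = 15488 (K = 8 - (-387)*40 = 8 - 1*(-15480) = 8 + 15480 = 15488)
M(W, C) = -11*C (M(W, C) = C*(-11) = -11*C)
s(Q) = 3/7 - Q/7 (s(Q) = (3 - Q)/7 = 3/7 - Q/7)
(-319062 + K)*(O(s(1), -247) + M(226 - 1*210, t)) = (-319062 + 15488)*((3/7 - ⅐*1)² - 11*611) = -303574*((3/7 - ⅐)² - 6721) = -303574*((2/7)² - 6721) = -303574*(4/49 - 6721) = -303574*(-329325/49) = 99974507550/49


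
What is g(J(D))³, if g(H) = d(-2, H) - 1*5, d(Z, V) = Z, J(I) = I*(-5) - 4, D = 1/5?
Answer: -343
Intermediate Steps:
D = ⅕ ≈ 0.20000
J(I) = -4 - 5*I (J(I) = -5*I - 4 = -4 - 5*I)
g(H) = -7 (g(H) = -2 - 1*5 = -2 - 5 = -7)
g(J(D))³ = (-7)³ = -343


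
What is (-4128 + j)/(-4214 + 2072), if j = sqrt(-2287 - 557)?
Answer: 688/357 - I*sqrt(79)/357 ≈ 1.9272 - 0.024897*I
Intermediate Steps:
j = 6*I*sqrt(79) (j = sqrt(-2844) = 6*I*sqrt(79) ≈ 53.329*I)
(-4128 + j)/(-4214 + 2072) = (-4128 + 6*I*sqrt(79))/(-4214 + 2072) = (-4128 + 6*I*sqrt(79))/(-2142) = (-4128 + 6*I*sqrt(79))*(-1/2142) = 688/357 - I*sqrt(79)/357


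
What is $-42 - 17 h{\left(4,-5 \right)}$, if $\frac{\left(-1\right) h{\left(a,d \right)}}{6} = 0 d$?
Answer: $-42$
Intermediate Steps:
$h{\left(a,d \right)} = 0$ ($h{\left(a,d \right)} = - 6 \cdot 0 d = \left(-6\right) 0 = 0$)
$-42 - 17 h{\left(4,-5 \right)} = -42 - 0 = -42 + 0 = -42$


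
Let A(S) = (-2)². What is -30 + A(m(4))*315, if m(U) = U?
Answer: 1230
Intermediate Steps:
A(S) = 4
-30 + A(m(4))*315 = -30 + 4*315 = -30 + 1260 = 1230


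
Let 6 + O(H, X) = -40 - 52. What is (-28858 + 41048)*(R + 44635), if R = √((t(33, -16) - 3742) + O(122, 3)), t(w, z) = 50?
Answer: 544100650 + 12190*I*√3790 ≈ 5.441e+8 + 7.5045e+5*I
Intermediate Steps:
O(H, X) = -98 (O(H, X) = -6 + (-40 - 52) = -6 - 92 = -98)
R = I*√3790 (R = √((50 - 3742) - 98) = √(-3692 - 98) = √(-3790) = I*√3790 ≈ 61.563*I)
(-28858 + 41048)*(R + 44635) = (-28858 + 41048)*(I*√3790 + 44635) = 12190*(44635 + I*√3790) = 544100650 + 12190*I*√3790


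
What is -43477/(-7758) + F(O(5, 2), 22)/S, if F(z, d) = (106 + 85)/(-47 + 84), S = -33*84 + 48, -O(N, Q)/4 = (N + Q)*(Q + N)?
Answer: 730079683/130318884 ≈ 5.6023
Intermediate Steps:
O(N, Q) = -4*(N + Q)² (O(N, Q) = -4*(N + Q)*(Q + N) = -4*(N + Q)*(N + Q) = -4*(N + Q)²)
S = -2724 (S = -2772 + 48 = -2724)
F(z, d) = 191/37
-43477/(-7758) + F(O(5, 2), 22)/S = -43477/(-7758) + (191/37)/(-2724) = -43477*(-1/7758) + (191/37)*(-1/2724) = 43477/7758 - 191/100788 = 730079683/130318884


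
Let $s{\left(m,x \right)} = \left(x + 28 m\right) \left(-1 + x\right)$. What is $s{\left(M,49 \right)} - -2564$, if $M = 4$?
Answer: $10292$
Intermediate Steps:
$s{\left(m,x \right)} = \left(-1 + x\right) \left(x + 28 m\right)$
$s{\left(M,49 \right)} - -2564 = \left(49^{2} - 49 - 112 + 28 \cdot 4 \cdot 49\right) - -2564 = \left(2401 - 49 - 112 + 5488\right) + 2564 = 7728 + 2564 = 10292$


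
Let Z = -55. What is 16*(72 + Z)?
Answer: 272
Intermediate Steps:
16*(72 + Z) = 16*(72 - 55) = 16*17 = 272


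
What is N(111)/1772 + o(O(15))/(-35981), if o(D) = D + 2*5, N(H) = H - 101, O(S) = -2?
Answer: 172817/31879166 ≈ 0.0054210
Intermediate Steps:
N(H) = -101 + H
o(D) = 10 + D (o(D) = D + 10 = 10 + D)
N(111)/1772 + o(O(15))/(-35981) = (-101 + 111)/1772 + (10 - 2)/(-35981) = 10*(1/1772) + 8*(-1/35981) = 5/886 - 8/35981 = 172817/31879166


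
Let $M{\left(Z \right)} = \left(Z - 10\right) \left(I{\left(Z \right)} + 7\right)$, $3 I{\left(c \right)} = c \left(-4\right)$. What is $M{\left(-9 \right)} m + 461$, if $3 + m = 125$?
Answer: $-43581$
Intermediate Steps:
$I{\left(c \right)} = - \frac{4 c}{3}$ ($I{\left(c \right)} = \frac{c \left(-4\right)}{3} = \frac{\left(-4\right) c}{3} = - \frac{4 c}{3}$)
$m = 122$ ($m = -3 + 125 = 122$)
$M{\left(Z \right)} = \left(-10 + Z\right) \left(7 - \frac{4 Z}{3}\right)$ ($M{\left(Z \right)} = \left(Z - 10\right) \left(- \frac{4 Z}{3} + 7\right) = \left(-10 + Z\right) \left(7 - \frac{4 Z}{3}\right)$)
$M{\left(-9 \right)} m + 461 = \left(-70 - \frac{4 \left(-9\right)^{2}}{3} + \frac{61}{3} \left(-9\right)\right) 122 + 461 = \left(-70 - 108 - 183\right) 122 + 461 = \left(-361\right) 122 + 461 = -44042 + 461 = -43581$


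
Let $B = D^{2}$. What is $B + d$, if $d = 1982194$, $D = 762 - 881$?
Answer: $1996355$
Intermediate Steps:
$D = -119$
$B = 14161$ ($B = \left(-119\right)^{2} = 14161$)
$B + d = 14161 + 1982194 = 1996355$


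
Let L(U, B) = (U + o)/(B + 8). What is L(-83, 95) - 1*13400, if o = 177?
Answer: -1380106/103 ≈ -13399.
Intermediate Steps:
L(U, B) = (177 + U)/(8 + B) (L(U, B) = (U + 177)/(B + 8) = (177 + U)/(8 + B))
L(-83, 95) - 1*13400 = (177 - 83)/(8 + 95) - 1*13400 = 94/103 - 13400 = -1380106/103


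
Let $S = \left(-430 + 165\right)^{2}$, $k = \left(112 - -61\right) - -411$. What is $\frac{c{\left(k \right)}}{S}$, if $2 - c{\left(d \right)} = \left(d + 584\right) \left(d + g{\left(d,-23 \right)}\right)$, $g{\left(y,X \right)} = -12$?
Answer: $- \frac{668094}{70225} \approx -9.5136$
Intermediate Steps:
$k = 584$ ($k = \left(112 + 61\right) + 411 = 173 + 411 = 584$)
$c{\left(d \right)} = 2 - \left(-12 + d\right) \left(584 + d\right)$ ($c{\left(d \right)} = 2 - \left(d + 584\right) \left(d - 12\right) = 2 - \left(584 + d\right) \left(-12 + d\right) = 2 - \left(-12 + d\right) \left(584 + d\right)$)
$S = 70225$ ($S = \left(-265\right)^{2} = 70225$)
$\frac{c{\left(k \right)}}{S} = \frac{7010 - 584^{2} - 334048}{70225} = \left(7010 - 341056 - 334048\right) \frac{1}{70225} = \left(-668094\right) \frac{1}{70225} = - \frac{668094}{70225}$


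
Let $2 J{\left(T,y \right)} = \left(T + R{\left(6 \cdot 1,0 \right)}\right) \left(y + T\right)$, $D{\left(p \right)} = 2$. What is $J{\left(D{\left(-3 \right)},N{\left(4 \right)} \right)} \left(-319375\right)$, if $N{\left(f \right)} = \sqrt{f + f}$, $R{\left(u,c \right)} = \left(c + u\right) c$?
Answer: $-638750 - 638750 \sqrt{2} \approx -1.5421 \cdot 10^{6}$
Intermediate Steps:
$R{\left(u,c \right)} = c \left(c + u\right)$
$N{\left(f \right)} = \sqrt{2} \sqrt{f}$ ($N{\left(f \right)} = \sqrt{2 f} = \sqrt{2} \sqrt{f}$)
$J{\left(T,y \right)} = \frac{T \left(T + y\right)}{2}$ ($J{\left(T,y \right)} = \frac{\left(T + 0 \left(0 + 6 \cdot 1\right)\right) \left(y + T\right)}{2} = \frac{\left(T + 0 \left(0 + 6\right)\right) \left(T + y\right)}{2} = \frac{\left(T + 0 \cdot 6\right) \left(T + y\right)}{2} = \frac{\left(T + 0\right) \left(T + y\right)}{2} = \frac{T \left(T + y\right)}{2}$)
$J{\left(D{\left(-3 \right)},N{\left(4 \right)} \right)} \left(-319375\right) = \frac{1}{2} \cdot 2 \left(2 + \sqrt{2} \sqrt{4}\right) \left(-319375\right) = \frac{1}{2} \cdot 2 \left(2 + \sqrt{2} \cdot 2\right) \left(-319375\right) = \frac{1}{2} \cdot 2 \left(2 + 2 \sqrt{2}\right) \left(-319375\right) = \left(2 + 2 \sqrt{2}\right) \left(-319375\right) = -638750 - 638750 \sqrt{2}$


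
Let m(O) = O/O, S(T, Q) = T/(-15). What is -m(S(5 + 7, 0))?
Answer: -1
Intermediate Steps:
S(T, Q) = -T/15 (S(T, Q) = T*(-1/15) = -T/15)
m(O) = 1
-m(S(5 + 7, 0)) = -1*1 = -1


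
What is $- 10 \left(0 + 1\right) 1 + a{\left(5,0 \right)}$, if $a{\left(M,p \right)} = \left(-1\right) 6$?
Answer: $-16$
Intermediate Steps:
$a{\left(M,p \right)} = -6$
$- 10 \left(0 + 1\right) 1 + a{\left(5,0 \right)} = - 10 \left(0 + 1\right) 1 - 6 = - 10 \cdot 1 \cdot 1 - 6 = \left(-10\right) 1 - 6 = -10 - 6 = -16$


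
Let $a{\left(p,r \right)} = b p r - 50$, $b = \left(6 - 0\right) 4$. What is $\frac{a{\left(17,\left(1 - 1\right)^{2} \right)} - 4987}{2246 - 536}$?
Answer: $- \frac{1679}{570} \approx -2.9456$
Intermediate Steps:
$b = 24$ ($b = \left(6 + \left(-1 + 1\right)\right) 4 = \left(6 + 0\right) 4 = 6 \cdot 4 = 24$)
$a{\left(p,r \right)} = -50 + 24 p r$ ($a{\left(p,r \right)} = 24 p r - 50 = -50 + 24 p r$)
$\frac{a{\left(17,\left(1 - 1\right)^{2} \right)} - 4987}{2246 - 536} = \frac{\left(-50 + 24 \cdot 17 \left(1 - 1\right)^{2}\right) - 4987}{2246 - 536} = \frac{\left(-50 + 24 \cdot 17 \cdot 0^{2}\right) - 4987}{1710} = \left(\left(-50 + 24 \cdot 17 \cdot 0\right) - 4987\right) \frac{1}{1710} = \left(\left(-50 + 0\right) - 4987\right) \frac{1}{1710} = \left(-50 - 4987\right) \frac{1}{1710} = \left(-5037\right) \frac{1}{1710} = - \frac{1679}{570}$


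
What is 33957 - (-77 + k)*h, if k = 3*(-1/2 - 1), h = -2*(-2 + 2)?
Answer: 33957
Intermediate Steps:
h = 0 (h = -2*0 = 0)
k = -9/2 (k = 3*(-1*1/2 - 1) = 3*(-1/2 - 1) = 3*(-3/2) = -9/2 ≈ -4.5000)
33957 - (-77 + k)*h = 33957 - (-77 - 9/2)*0 = 33957 - (-163)*0/2 = 33957 - 1*0 = 33957 + 0 = 33957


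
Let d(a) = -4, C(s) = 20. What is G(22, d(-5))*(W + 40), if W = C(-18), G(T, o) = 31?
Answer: 1860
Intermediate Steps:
W = 20
G(22, d(-5))*(W + 40) = 31*(20 + 40) = 31*60 = 1860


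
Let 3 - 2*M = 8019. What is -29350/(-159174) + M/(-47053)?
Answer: 1009487471/3744807111 ≈ 0.26957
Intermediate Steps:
M = -4008 (M = 3/2 - 1/2*8019 = 3/2 - 8019/2 = -4008)
-29350/(-159174) + M/(-47053) = -29350/(-159174) - 4008/(-47053) = -29350*(-1/159174) - 4008*(-1/47053) = 14675/79587 + 4008/47053 = 1009487471/3744807111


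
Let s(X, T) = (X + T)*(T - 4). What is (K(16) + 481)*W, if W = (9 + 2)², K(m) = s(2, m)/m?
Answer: 119669/2 ≈ 59835.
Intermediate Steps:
s(X, T) = (-4 + T)*(T + X) (s(X, T) = (T + X)*(-4 + T) = (-4 + T)*(T + X))
K(m) = (-8 + m² - 2*m)/m (K(m) = (m² - 4*m - 4*2 + m*2)/m = (m² - 4*m - 8 + 2*m)/m = (-8 + m² - 2*m)/m)
W = 121 (W = 11² = 121)
(K(16) + 481)*W = ((-2 + 16 - 8/16) + 481)*121 = ((-2 + 16 - 8*1/16) + 481)*121 = ((-2 + 16 - ½) + 481)*121 = (27/2 + 481)*121 = (989/2)*121 = 119669/2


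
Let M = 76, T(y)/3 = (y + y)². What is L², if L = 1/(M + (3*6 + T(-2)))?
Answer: 1/20164 ≈ 4.9593e-5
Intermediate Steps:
T(y) = 12*y² (T(y) = 3*(y + y)² = 3*(2*y)² = 3*(4*y²) = 12*y²)
L = 1/142 (L = 1/(76 + (3*6 + 12*(-2)²)) = 1/(76 + (18 + 12*4)) = 1/(76 + (18 + 48)) = 1/(76 + 66) = 1/142 ≈ 0.0070423)
L² = (1/142)² = 1/20164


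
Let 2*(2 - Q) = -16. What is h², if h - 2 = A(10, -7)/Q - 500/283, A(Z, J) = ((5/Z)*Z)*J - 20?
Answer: 8886361/320356 ≈ 27.739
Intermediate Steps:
A(Z, J) = -20 + 5*J (A(Z, J) = 5*J - 20 = -20 + 5*J)
Q = 10 (Q = 2 - ½*(-16) = 2 + 8 = 10)
h = -2981/566 (h = 2 + ((-20 + 5*(-7))/10 - 500/283) = 2 + ((-20 - 35)*(⅒) - 500*1/283) = 2 + (-55*⅒ - 500/283) = 2 + (-11/2 - 500/283) = 2 - 4113/566 = -2981/566 ≈ -5.2668)
h² = (-2981/566)² = 8886361/320356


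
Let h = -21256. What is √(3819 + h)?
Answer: I*√17437 ≈ 132.05*I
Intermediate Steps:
√(3819 + h) = √(3819 - 21256) = √(-17437) = I*√17437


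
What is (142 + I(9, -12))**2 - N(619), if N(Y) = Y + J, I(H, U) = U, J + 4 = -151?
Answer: 16436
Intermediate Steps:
J = -155 (J = -4 - 151 = -155)
N(Y) = -155 + Y (N(Y) = Y - 155 = -155 + Y)
(142 + I(9, -12))**2 - N(619) = (142 - 12)**2 - (-155 + 619) = 130**2 - 1*464 = 16900 - 464 = 16436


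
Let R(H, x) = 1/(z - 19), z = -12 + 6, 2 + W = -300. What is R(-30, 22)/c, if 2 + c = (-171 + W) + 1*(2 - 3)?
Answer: 1/11900 ≈ 8.4034e-5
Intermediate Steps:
W = -302 (W = -2 - 300 = -302)
z = -6
c = -476 (c = -2 + ((-171 - 302) + 1*(2 - 3)) = -2 + (-473 + 1*(-1)) = -2 + (-473 - 1) = -2 - 474 = -476)
R(H, x) = -1/25 (R(H, x) = 1/(-6 - 19) = 1/(-25) = -1/25)
R(-30, 22)/c = -1/25/(-476) = -1/25*(-1/476) = 1/11900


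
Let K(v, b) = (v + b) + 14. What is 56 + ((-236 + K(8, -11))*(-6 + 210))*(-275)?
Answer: 12622556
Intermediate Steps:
K(v, b) = 14 + b + v (K(v, b) = (b + v) + 14 = 14 + b + v)
56 + ((-236 + K(8, -11))*(-6 + 210))*(-275) = 56 + ((-236 + (14 - 11 + 8))*(-6 + 210))*(-275) = 56 + ((-236 + 11)*204)*(-275) = 56 - 225*204*(-275) = 56 - 45900*(-275) = 56 + 12622500 = 12622556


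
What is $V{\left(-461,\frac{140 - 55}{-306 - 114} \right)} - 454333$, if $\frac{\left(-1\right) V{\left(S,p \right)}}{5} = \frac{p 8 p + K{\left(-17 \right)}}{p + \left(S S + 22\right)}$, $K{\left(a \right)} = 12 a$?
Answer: $- \frac{34068204624689}{74985099} \approx -4.5433 \cdot 10^{5}$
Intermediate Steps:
$V{\left(S,p \right)} = - \frac{5 \left(-204 + 8 p^{2}\right)}{22 + p + S^{2}}$ ($V{\left(S,p \right)} = - 5 \frac{p 8 p + 12 \left(-17\right)}{p + \left(S S + 22\right)} = - 5 \frac{8 p p - 204}{p + \left(S^{2} + 22\right)} = - 5 \frac{8 p^{2} - 204}{p + \left(22 + S^{2}\right)} = - 5 \frac{-204 + 8 p^{2}}{22 + p + S^{2}} = - \frac{5 \left(-204 + 8 p^{2}\right)}{22 + p + S^{2}}$)
$V{\left(-461,\frac{140 - 55}{-306 - 114} \right)} - 454333 = \frac{20 \left(51 - 2 \left(\frac{140 - 55}{-306 - 114}\right)^{2}\right)}{22 + \frac{140 - 55}{-306 - 114} + \left(-461\right)^{2}} - 454333 = \frac{20 \left(51 - 2 \left(\frac{85}{-420}\right)^{2}\right)}{22 + \frac{85}{-420} + 212521} - 454333 = \frac{20 \left(51 - 2 \left(85 \left(- \frac{1}{420}\right)\right)^{2}\right)}{22 + 85 \left(- \frac{1}{420}\right) + 212521} - 454333 = \frac{20 \left(51 - 2 \left(- \frac{17}{84}\right)^{2}\right)}{22 - \frac{17}{84} + 212521} - 454333 = \frac{20 \left(51 - \frac{289}{3528}\right)}{\frac{17853595}{84}} - 454333 = 20 \cdot \frac{84}{17853595} \left(51 - \frac{289}{3528}\right) - 454333 = 20 \cdot \frac{84}{17853595} \cdot \frac{179639}{3528} - 454333 = \frac{359278}{74985099} - 454333 = - \frac{34068204624689}{74985099}$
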